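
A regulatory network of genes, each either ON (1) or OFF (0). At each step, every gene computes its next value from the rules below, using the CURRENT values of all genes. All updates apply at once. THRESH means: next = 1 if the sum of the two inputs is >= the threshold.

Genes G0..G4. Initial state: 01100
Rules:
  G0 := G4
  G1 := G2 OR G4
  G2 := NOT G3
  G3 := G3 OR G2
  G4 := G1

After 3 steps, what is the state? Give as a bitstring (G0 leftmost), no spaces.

Step 1: G0=G4=0 G1=G2|G4=1|0=1 G2=NOT G3=NOT 0=1 G3=G3|G2=0|1=1 G4=G1=1 -> 01111
Step 2: G0=G4=1 G1=G2|G4=1|1=1 G2=NOT G3=NOT 1=0 G3=G3|G2=1|1=1 G4=G1=1 -> 11011
Step 3: G0=G4=1 G1=G2|G4=0|1=1 G2=NOT G3=NOT 1=0 G3=G3|G2=1|0=1 G4=G1=1 -> 11011

11011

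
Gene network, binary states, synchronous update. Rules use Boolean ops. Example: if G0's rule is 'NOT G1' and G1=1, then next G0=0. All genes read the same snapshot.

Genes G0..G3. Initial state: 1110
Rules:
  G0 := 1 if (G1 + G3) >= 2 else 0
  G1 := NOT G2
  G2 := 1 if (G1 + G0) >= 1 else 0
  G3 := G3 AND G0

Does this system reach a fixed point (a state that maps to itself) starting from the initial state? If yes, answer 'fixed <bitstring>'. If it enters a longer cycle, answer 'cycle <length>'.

Answer: cycle 4

Derivation:
Step 0: 1110
Step 1: G0=(1+0>=2)=0 G1=NOT G2=NOT 1=0 G2=(1+1>=1)=1 G3=G3&G0=0&1=0 -> 0010
Step 2: G0=(0+0>=2)=0 G1=NOT G2=NOT 1=0 G2=(0+0>=1)=0 G3=G3&G0=0&0=0 -> 0000
Step 3: G0=(0+0>=2)=0 G1=NOT G2=NOT 0=1 G2=(0+0>=1)=0 G3=G3&G0=0&0=0 -> 0100
Step 4: G0=(1+0>=2)=0 G1=NOT G2=NOT 0=1 G2=(1+0>=1)=1 G3=G3&G0=0&0=0 -> 0110
Step 5: G0=(1+0>=2)=0 G1=NOT G2=NOT 1=0 G2=(1+0>=1)=1 G3=G3&G0=0&0=0 -> 0010
Cycle of length 4 starting at step 1 -> no fixed point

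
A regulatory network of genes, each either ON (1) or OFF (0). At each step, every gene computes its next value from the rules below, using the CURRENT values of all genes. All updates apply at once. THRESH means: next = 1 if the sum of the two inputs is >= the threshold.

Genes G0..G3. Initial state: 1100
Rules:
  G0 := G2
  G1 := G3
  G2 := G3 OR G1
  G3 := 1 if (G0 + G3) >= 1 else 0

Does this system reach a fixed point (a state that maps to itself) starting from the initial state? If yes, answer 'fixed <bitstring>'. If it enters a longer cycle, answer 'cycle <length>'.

Answer: fixed 1111

Derivation:
Step 0: 1100
Step 1: G0=G2=0 G1=G3=0 G2=G3|G1=0|1=1 G3=(1+0>=1)=1 -> 0011
Step 2: G0=G2=1 G1=G3=1 G2=G3|G1=1|0=1 G3=(0+1>=1)=1 -> 1111
Step 3: G0=G2=1 G1=G3=1 G2=G3|G1=1|1=1 G3=(1+1>=1)=1 -> 1111
Fixed point reached at step 2: 1111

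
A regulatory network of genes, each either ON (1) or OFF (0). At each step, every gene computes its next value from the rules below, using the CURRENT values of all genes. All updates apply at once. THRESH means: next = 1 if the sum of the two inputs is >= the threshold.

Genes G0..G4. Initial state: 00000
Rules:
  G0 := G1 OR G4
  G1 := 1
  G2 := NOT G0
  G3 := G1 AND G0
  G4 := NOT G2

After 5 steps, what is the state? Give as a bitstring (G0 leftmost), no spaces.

Step 1: G0=G1|G4=0|0=0 G1=1(const) G2=NOT G0=NOT 0=1 G3=G1&G0=0&0=0 G4=NOT G2=NOT 0=1 -> 01101
Step 2: G0=G1|G4=1|1=1 G1=1(const) G2=NOT G0=NOT 0=1 G3=G1&G0=1&0=0 G4=NOT G2=NOT 1=0 -> 11100
Step 3: G0=G1|G4=1|0=1 G1=1(const) G2=NOT G0=NOT 1=0 G3=G1&G0=1&1=1 G4=NOT G2=NOT 1=0 -> 11010
Step 4: G0=G1|G4=1|0=1 G1=1(const) G2=NOT G0=NOT 1=0 G3=G1&G0=1&1=1 G4=NOT G2=NOT 0=1 -> 11011
Step 5: G0=G1|G4=1|1=1 G1=1(const) G2=NOT G0=NOT 1=0 G3=G1&G0=1&1=1 G4=NOT G2=NOT 0=1 -> 11011

11011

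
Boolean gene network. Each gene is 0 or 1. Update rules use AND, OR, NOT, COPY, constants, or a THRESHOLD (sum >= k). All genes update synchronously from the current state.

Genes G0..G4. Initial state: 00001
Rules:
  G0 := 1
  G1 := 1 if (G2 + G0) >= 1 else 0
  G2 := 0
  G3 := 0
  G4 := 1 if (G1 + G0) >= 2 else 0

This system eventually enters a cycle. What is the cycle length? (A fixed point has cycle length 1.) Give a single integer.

Answer: 1

Derivation:
Step 0: 00001
Step 1: G0=1(const) G1=(0+0>=1)=0 G2=0(const) G3=0(const) G4=(0+0>=2)=0 -> 10000
Step 2: G0=1(const) G1=(0+1>=1)=1 G2=0(const) G3=0(const) G4=(0+1>=2)=0 -> 11000
Step 3: G0=1(const) G1=(0+1>=1)=1 G2=0(const) G3=0(const) G4=(1+1>=2)=1 -> 11001
Step 4: G0=1(const) G1=(0+1>=1)=1 G2=0(const) G3=0(const) G4=(1+1>=2)=1 -> 11001
State from step 4 equals state from step 3 -> cycle length 1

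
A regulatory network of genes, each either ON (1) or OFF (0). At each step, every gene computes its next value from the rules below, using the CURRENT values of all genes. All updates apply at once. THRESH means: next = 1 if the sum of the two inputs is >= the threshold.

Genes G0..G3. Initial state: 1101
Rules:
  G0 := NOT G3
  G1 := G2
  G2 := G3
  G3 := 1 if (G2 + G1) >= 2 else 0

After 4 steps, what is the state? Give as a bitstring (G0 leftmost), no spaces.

Step 1: G0=NOT G3=NOT 1=0 G1=G2=0 G2=G3=1 G3=(0+1>=2)=0 -> 0010
Step 2: G0=NOT G3=NOT 0=1 G1=G2=1 G2=G3=0 G3=(1+0>=2)=0 -> 1100
Step 3: G0=NOT G3=NOT 0=1 G1=G2=0 G2=G3=0 G3=(0+1>=2)=0 -> 1000
Step 4: G0=NOT G3=NOT 0=1 G1=G2=0 G2=G3=0 G3=(0+0>=2)=0 -> 1000

1000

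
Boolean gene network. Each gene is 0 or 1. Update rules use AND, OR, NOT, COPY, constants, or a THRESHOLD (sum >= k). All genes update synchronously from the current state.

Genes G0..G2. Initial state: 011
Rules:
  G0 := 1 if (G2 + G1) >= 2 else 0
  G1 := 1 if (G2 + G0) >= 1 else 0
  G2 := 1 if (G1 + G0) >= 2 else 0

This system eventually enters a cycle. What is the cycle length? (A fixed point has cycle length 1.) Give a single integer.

Step 0: 011
Step 1: G0=(1+1>=2)=1 G1=(1+0>=1)=1 G2=(1+0>=2)=0 -> 110
Step 2: G0=(0+1>=2)=0 G1=(0+1>=1)=1 G2=(1+1>=2)=1 -> 011
State from step 2 equals state from step 0 -> cycle length 2

Answer: 2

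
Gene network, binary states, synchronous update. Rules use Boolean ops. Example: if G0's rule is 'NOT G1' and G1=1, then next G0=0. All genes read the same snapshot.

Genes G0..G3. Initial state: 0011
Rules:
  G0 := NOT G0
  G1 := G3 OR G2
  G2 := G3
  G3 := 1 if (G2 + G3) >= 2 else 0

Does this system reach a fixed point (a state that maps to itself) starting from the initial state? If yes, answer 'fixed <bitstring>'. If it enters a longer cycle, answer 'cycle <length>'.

Step 0: 0011
Step 1: G0=NOT G0=NOT 0=1 G1=G3|G2=1|1=1 G2=G3=1 G3=(1+1>=2)=1 -> 1111
Step 2: G0=NOT G0=NOT 1=0 G1=G3|G2=1|1=1 G2=G3=1 G3=(1+1>=2)=1 -> 0111
Step 3: G0=NOT G0=NOT 0=1 G1=G3|G2=1|1=1 G2=G3=1 G3=(1+1>=2)=1 -> 1111
Cycle of length 2 starting at step 1 -> no fixed point

Answer: cycle 2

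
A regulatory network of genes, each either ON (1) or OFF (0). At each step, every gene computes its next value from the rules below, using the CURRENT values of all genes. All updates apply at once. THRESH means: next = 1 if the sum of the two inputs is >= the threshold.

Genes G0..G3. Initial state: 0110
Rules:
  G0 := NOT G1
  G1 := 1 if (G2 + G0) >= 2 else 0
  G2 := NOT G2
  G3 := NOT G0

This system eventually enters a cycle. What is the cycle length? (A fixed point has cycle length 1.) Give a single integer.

Step 0: 0110
Step 1: G0=NOT G1=NOT 1=0 G1=(1+0>=2)=0 G2=NOT G2=NOT 1=0 G3=NOT G0=NOT 0=1 -> 0001
Step 2: G0=NOT G1=NOT 0=1 G1=(0+0>=2)=0 G2=NOT G2=NOT 0=1 G3=NOT G0=NOT 0=1 -> 1011
Step 3: G0=NOT G1=NOT 0=1 G1=(1+1>=2)=1 G2=NOT G2=NOT 1=0 G3=NOT G0=NOT 1=0 -> 1100
Step 4: G0=NOT G1=NOT 1=0 G1=(0+1>=2)=0 G2=NOT G2=NOT 0=1 G3=NOT G0=NOT 1=0 -> 0010
Step 5: G0=NOT G1=NOT 0=1 G1=(1+0>=2)=0 G2=NOT G2=NOT 1=0 G3=NOT G0=NOT 0=1 -> 1001
Step 6: G0=NOT G1=NOT 0=1 G1=(0+1>=2)=0 G2=NOT G2=NOT 0=1 G3=NOT G0=NOT 1=0 -> 1010
Step 7: G0=NOT G1=NOT 0=1 G1=(1+1>=2)=1 G2=NOT G2=NOT 1=0 G3=NOT G0=NOT 1=0 -> 1100
State from step 7 equals state from step 3 -> cycle length 4

Answer: 4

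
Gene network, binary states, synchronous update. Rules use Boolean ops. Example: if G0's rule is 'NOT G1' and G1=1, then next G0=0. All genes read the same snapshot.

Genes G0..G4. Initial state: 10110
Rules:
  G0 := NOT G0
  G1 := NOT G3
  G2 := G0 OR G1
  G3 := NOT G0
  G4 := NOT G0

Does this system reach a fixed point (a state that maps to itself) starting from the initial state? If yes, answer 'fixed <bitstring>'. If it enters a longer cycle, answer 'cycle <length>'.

Step 0: 10110
Step 1: G0=NOT G0=NOT 1=0 G1=NOT G3=NOT 1=0 G2=G0|G1=1|0=1 G3=NOT G0=NOT 1=0 G4=NOT G0=NOT 1=0 -> 00100
Step 2: G0=NOT G0=NOT 0=1 G1=NOT G3=NOT 0=1 G2=G0|G1=0|0=0 G3=NOT G0=NOT 0=1 G4=NOT G0=NOT 0=1 -> 11011
Step 3: G0=NOT G0=NOT 1=0 G1=NOT G3=NOT 1=0 G2=G0|G1=1|1=1 G3=NOT G0=NOT 1=0 G4=NOT G0=NOT 1=0 -> 00100
Cycle of length 2 starting at step 1 -> no fixed point

Answer: cycle 2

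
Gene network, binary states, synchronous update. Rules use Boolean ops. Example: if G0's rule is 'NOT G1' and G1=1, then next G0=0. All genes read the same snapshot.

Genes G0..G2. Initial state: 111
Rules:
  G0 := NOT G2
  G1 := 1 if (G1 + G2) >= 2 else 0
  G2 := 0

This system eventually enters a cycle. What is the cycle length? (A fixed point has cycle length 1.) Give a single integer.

Answer: 1

Derivation:
Step 0: 111
Step 1: G0=NOT G2=NOT 1=0 G1=(1+1>=2)=1 G2=0(const) -> 010
Step 2: G0=NOT G2=NOT 0=1 G1=(1+0>=2)=0 G2=0(const) -> 100
Step 3: G0=NOT G2=NOT 0=1 G1=(0+0>=2)=0 G2=0(const) -> 100
State from step 3 equals state from step 2 -> cycle length 1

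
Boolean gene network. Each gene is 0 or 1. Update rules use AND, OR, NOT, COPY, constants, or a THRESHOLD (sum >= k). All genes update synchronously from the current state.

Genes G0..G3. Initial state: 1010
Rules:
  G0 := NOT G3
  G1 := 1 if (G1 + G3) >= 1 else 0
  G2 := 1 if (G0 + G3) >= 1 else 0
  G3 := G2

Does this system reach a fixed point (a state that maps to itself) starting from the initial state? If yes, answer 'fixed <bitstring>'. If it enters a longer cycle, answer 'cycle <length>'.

Answer: fixed 0111

Derivation:
Step 0: 1010
Step 1: G0=NOT G3=NOT 0=1 G1=(0+0>=1)=0 G2=(1+0>=1)=1 G3=G2=1 -> 1011
Step 2: G0=NOT G3=NOT 1=0 G1=(0+1>=1)=1 G2=(1+1>=1)=1 G3=G2=1 -> 0111
Step 3: G0=NOT G3=NOT 1=0 G1=(1+1>=1)=1 G2=(0+1>=1)=1 G3=G2=1 -> 0111
Fixed point reached at step 2: 0111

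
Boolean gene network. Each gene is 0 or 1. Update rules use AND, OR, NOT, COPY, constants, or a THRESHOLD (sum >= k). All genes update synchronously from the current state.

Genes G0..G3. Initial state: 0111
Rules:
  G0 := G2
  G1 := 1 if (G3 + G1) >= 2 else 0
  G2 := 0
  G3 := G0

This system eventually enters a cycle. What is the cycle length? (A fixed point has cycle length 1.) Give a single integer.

Answer: 1

Derivation:
Step 0: 0111
Step 1: G0=G2=1 G1=(1+1>=2)=1 G2=0(const) G3=G0=0 -> 1100
Step 2: G0=G2=0 G1=(0+1>=2)=0 G2=0(const) G3=G0=1 -> 0001
Step 3: G0=G2=0 G1=(1+0>=2)=0 G2=0(const) G3=G0=0 -> 0000
Step 4: G0=G2=0 G1=(0+0>=2)=0 G2=0(const) G3=G0=0 -> 0000
State from step 4 equals state from step 3 -> cycle length 1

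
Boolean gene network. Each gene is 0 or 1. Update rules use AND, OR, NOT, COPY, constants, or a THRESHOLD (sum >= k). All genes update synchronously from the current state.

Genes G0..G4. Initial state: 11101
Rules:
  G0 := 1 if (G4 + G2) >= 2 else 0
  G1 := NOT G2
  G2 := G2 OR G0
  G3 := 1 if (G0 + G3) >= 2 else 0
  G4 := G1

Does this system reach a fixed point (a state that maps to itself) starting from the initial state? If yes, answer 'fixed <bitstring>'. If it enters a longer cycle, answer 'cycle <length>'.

Step 0: 11101
Step 1: G0=(1+1>=2)=1 G1=NOT G2=NOT 1=0 G2=G2|G0=1|1=1 G3=(1+0>=2)=0 G4=G1=1 -> 10101
Step 2: G0=(1+1>=2)=1 G1=NOT G2=NOT 1=0 G2=G2|G0=1|1=1 G3=(1+0>=2)=0 G4=G1=0 -> 10100
Step 3: G0=(0+1>=2)=0 G1=NOT G2=NOT 1=0 G2=G2|G0=1|1=1 G3=(1+0>=2)=0 G4=G1=0 -> 00100
Step 4: G0=(0+1>=2)=0 G1=NOT G2=NOT 1=0 G2=G2|G0=1|0=1 G3=(0+0>=2)=0 G4=G1=0 -> 00100
Fixed point reached at step 3: 00100

Answer: fixed 00100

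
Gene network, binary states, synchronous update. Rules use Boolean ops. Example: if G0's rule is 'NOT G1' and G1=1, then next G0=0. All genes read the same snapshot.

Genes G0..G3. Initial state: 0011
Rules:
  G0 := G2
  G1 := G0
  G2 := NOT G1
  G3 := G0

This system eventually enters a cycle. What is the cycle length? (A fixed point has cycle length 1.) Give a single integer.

Answer: 6

Derivation:
Step 0: 0011
Step 1: G0=G2=1 G1=G0=0 G2=NOT G1=NOT 0=1 G3=G0=0 -> 1010
Step 2: G0=G2=1 G1=G0=1 G2=NOT G1=NOT 0=1 G3=G0=1 -> 1111
Step 3: G0=G2=1 G1=G0=1 G2=NOT G1=NOT 1=0 G3=G0=1 -> 1101
Step 4: G0=G2=0 G1=G0=1 G2=NOT G1=NOT 1=0 G3=G0=1 -> 0101
Step 5: G0=G2=0 G1=G0=0 G2=NOT G1=NOT 1=0 G3=G0=0 -> 0000
Step 6: G0=G2=0 G1=G0=0 G2=NOT G1=NOT 0=1 G3=G0=0 -> 0010
Step 7: G0=G2=1 G1=G0=0 G2=NOT G1=NOT 0=1 G3=G0=0 -> 1010
State from step 7 equals state from step 1 -> cycle length 6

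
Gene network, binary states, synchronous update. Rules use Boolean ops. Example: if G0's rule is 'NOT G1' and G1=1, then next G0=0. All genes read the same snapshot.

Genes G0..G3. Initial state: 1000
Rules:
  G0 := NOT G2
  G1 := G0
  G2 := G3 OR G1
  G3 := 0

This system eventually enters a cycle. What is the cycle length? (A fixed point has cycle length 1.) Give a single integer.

Answer: 6

Derivation:
Step 0: 1000
Step 1: G0=NOT G2=NOT 0=1 G1=G0=1 G2=G3|G1=0|0=0 G3=0(const) -> 1100
Step 2: G0=NOT G2=NOT 0=1 G1=G0=1 G2=G3|G1=0|1=1 G3=0(const) -> 1110
Step 3: G0=NOT G2=NOT 1=0 G1=G0=1 G2=G3|G1=0|1=1 G3=0(const) -> 0110
Step 4: G0=NOT G2=NOT 1=0 G1=G0=0 G2=G3|G1=0|1=1 G3=0(const) -> 0010
Step 5: G0=NOT G2=NOT 1=0 G1=G0=0 G2=G3|G1=0|0=0 G3=0(const) -> 0000
Step 6: G0=NOT G2=NOT 0=1 G1=G0=0 G2=G3|G1=0|0=0 G3=0(const) -> 1000
State from step 6 equals state from step 0 -> cycle length 6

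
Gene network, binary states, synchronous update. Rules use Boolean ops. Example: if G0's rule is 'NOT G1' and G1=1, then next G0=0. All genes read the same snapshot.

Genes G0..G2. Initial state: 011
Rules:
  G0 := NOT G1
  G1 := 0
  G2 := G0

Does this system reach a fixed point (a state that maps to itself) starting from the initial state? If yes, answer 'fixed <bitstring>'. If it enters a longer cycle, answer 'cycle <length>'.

Answer: fixed 101

Derivation:
Step 0: 011
Step 1: G0=NOT G1=NOT 1=0 G1=0(const) G2=G0=0 -> 000
Step 2: G0=NOT G1=NOT 0=1 G1=0(const) G2=G0=0 -> 100
Step 3: G0=NOT G1=NOT 0=1 G1=0(const) G2=G0=1 -> 101
Step 4: G0=NOT G1=NOT 0=1 G1=0(const) G2=G0=1 -> 101
Fixed point reached at step 3: 101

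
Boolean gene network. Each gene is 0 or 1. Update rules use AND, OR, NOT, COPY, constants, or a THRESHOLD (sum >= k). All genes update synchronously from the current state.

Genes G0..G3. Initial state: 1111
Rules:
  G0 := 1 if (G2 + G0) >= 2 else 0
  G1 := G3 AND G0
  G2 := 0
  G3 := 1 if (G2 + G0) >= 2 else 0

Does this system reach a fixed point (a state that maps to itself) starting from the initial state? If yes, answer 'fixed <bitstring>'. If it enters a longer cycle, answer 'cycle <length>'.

Answer: fixed 0000

Derivation:
Step 0: 1111
Step 1: G0=(1+1>=2)=1 G1=G3&G0=1&1=1 G2=0(const) G3=(1+1>=2)=1 -> 1101
Step 2: G0=(0+1>=2)=0 G1=G3&G0=1&1=1 G2=0(const) G3=(0+1>=2)=0 -> 0100
Step 3: G0=(0+0>=2)=0 G1=G3&G0=0&0=0 G2=0(const) G3=(0+0>=2)=0 -> 0000
Step 4: G0=(0+0>=2)=0 G1=G3&G0=0&0=0 G2=0(const) G3=(0+0>=2)=0 -> 0000
Fixed point reached at step 3: 0000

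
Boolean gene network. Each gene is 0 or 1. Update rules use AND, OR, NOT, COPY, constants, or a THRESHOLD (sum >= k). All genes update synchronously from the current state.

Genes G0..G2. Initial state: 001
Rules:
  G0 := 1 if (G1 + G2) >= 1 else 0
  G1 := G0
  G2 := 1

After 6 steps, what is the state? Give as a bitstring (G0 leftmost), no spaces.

Step 1: G0=(0+1>=1)=1 G1=G0=0 G2=1(const) -> 101
Step 2: G0=(0+1>=1)=1 G1=G0=1 G2=1(const) -> 111
Step 3: G0=(1+1>=1)=1 G1=G0=1 G2=1(const) -> 111
Step 4: G0=(1+1>=1)=1 G1=G0=1 G2=1(const) -> 111
Step 5: G0=(1+1>=1)=1 G1=G0=1 G2=1(const) -> 111
Step 6: G0=(1+1>=1)=1 G1=G0=1 G2=1(const) -> 111

111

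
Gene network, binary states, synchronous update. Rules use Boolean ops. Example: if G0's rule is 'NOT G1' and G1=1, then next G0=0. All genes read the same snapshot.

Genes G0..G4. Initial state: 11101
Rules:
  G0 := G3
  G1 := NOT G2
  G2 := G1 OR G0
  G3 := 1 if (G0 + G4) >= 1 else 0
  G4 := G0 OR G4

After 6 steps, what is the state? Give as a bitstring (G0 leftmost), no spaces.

Step 1: G0=G3=0 G1=NOT G2=NOT 1=0 G2=G1|G0=1|1=1 G3=(1+1>=1)=1 G4=G0|G4=1|1=1 -> 00111
Step 2: G0=G3=1 G1=NOT G2=NOT 1=0 G2=G1|G0=0|0=0 G3=(0+1>=1)=1 G4=G0|G4=0|1=1 -> 10011
Step 3: G0=G3=1 G1=NOT G2=NOT 0=1 G2=G1|G0=0|1=1 G3=(1+1>=1)=1 G4=G0|G4=1|1=1 -> 11111
Step 4: G0=G3=1 G1=NOT G2=NOT 1=0 G2=G1|G0=1|1=1 G3=(1+1>=1)=1 G4=G0|G4=1|1=1 -> 10111
Step 5: G0=G3=1 G1=NOT G2=NOT 1=0 G2=G1|G0=0|1=1 G3=(1+1>=1)=1 G4=G0|G4=1|1=1 -> 10111
Step 6: G0=G3=1 G1=NOT G2=NOT 1=0 G2=G1|G0=0|1=1 G3=(1+1>=1)=1 G4=G0|G4=1|1=1 -> 10111

10111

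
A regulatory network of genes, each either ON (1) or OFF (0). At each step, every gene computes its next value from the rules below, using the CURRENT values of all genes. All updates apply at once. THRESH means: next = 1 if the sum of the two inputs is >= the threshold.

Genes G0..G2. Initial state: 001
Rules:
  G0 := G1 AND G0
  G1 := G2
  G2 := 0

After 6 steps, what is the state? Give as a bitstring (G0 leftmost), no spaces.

Step 1: G0=G1&G0=0&0=0 G1=G2=1 G2=0(const) -> 010
Step 2: G0=G1&G0=1&0=0 G1=G2=0 G2=0(const) -> 000
Step 3: G0=G1&G0=0&0=0 G1=G2=0 G2=0(const) -> 000
Step 4: G0=G1&G0=0&0=0 G1=G2=0 G2=0(const) -> 000
Step 5: G0=G1&G0=0&0=0 G1=G2=0 G2=0(const) -> 000
Step 6: G0=G1&G0=0&0=0 G1=G2=0 G2=0(const) -> 000

000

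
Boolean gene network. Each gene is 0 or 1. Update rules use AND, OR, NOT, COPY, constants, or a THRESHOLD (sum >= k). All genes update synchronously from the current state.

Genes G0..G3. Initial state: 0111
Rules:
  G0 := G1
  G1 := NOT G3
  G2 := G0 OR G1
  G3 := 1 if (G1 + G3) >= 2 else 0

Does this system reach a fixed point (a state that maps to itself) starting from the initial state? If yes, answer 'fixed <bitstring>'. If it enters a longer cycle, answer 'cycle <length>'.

Step 0: 0111
Step 1: G0=G1=1 G1=NOT G3=NOT 1=0 G2=G0|G1=0|1=1 G3=(1+1>=2)=1 -> 1011
Step 2: G0=G1=0 G1=NOT G3=NOT 1=0 G2=G0|G1=1|0=1 G3=(0+1>=2)=0 -> 0010
Step 3: G0=G1=0 G1=NOT G3=NOT 0=1 G2=G0|G1=0|0=0 G3=(0+0>=2)=0 -> 0100
Step 4: G0=G1=1 G1=NOT G3=NOT 0=1 G2=G0|G1=0|1=1 G3=(1+0>=2)=0 -> 1110
Step 5: G0=G1=1 G1=NOT G3=NOT 0=1 G2=G0|G1=1|1=1 G3=(1+0>=2)=0 -> 1110
Fixed point reached at step 4: 1110

Answer: fixed 1110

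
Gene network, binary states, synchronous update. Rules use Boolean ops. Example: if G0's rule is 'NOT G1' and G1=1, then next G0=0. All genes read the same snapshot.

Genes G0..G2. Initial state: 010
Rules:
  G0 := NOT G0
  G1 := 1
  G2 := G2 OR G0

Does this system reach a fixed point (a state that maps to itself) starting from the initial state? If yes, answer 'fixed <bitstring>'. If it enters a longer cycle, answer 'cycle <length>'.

Step 0: 010
Step 1: G0=NOT G0=NOT 0=1 G1=1(const) G2=G2|G0=0|0=0 -> 110
Step 2: G0=NOT G0=NOT 1=0 G1=1(const) G2=G2|G0=0|1=1 -> 011
Step 3: G0=NOT G0=NOT 0=1 G1=1(const) G2=G2|G0=1|0=1 -> 111
Step 4: G0=NOT G0=NOT 1=0 G1=1(const) G2=G2|G0=1|1=1 -> 011
Cycle of length 2 starting at step 2 -> no fixed point

Answer: cycle 2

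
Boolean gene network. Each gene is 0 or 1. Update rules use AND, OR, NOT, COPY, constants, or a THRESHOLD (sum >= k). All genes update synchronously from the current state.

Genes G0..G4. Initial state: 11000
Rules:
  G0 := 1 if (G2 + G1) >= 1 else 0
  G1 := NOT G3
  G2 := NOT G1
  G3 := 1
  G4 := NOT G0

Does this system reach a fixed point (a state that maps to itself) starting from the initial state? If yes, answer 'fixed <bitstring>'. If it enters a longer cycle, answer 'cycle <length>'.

Answer: fixed 10110

Derivation:
Step 0: 11000
Step 1: G0=(0+1>=1)=1 G1=NOT G3=NOT 0=1 G2=NOT G1=NOT 1=0 G3=1(const) G4=NOT G0=NOT 1=0 -> 11010
Step 2: G0=(0+1>=1)=1 G1=NOT G3=NOT 1=0 G2=NOT G1=NOT 1=0 G3=1(const) G4=NOT G0=NOT 1=0 -> 10010
Step 3: G0=(0+0>=1)=0 G1=NOT G3=NOT 1=0 G2=NOT G1=NOT 0=1 G3=1(const) G4=NOT G0=NOT 1=0 -> 00110
Step 4: G0=(1+0>=1)=1 G1=NOT G3=NOT 1=0 G2=NOT G1=NOT 0=1 G3=1(const) G4=NOT G0=NOT 0=1 -> 10111
Step 5: G0=(1+0>=1)=1 G1=NOT G3=NOT 1=0 G2=NOT G1=NOT 0=1 G3=1(const) G4=NOT G0=NOT 1=0 -> 10110
Step 6: G0=(1+0>=1)=1 G1=NOT G3=NOT 1=0 G2=NOT G1=NOT 0=1 G3=1(const) G4=NOT G0=NOT 1=0 -> 10110
Fixed point reached at step 5: 10110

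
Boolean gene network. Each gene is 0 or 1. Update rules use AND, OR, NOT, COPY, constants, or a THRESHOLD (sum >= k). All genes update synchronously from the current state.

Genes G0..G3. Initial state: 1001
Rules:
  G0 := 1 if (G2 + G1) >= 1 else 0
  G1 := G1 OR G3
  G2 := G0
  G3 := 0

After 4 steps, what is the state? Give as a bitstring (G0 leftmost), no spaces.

Step 1: G0=(0+0>=1)=0 G1=G1|G3=0|1=1 G2=G0=1 G3=0(const) -> 0110
Step 2: G0=(1+1>=1)=1 G1=G1|G3=1|0=1 G2=G0=0 G3=0(const) -> 1100
Step 3: G0=(0+1>=1)=1 G1=G1|G3=1|0=1 G2=G0=1 G3=0(const) -> 1110
Step 4: G0=(1+1>=1)=1 G1=G1|G3=1|0=1 G2=G0=1 G3=0(const) -> 1110

1110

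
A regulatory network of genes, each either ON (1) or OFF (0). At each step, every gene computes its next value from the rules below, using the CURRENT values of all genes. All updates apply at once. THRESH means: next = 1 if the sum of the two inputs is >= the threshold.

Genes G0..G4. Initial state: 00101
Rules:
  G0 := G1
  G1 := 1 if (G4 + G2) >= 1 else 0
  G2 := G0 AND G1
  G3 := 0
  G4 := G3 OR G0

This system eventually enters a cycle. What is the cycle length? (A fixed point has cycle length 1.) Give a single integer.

Answer: 3

Derivation:
Step 0: 00101
Step 1: G0=G1=0 G1=(1+1>=1)=1 G2=G0&G1=0&0=0 G3=0(const) G4=G3|G0=0|0=0 -> 01000
Step 2: G0=G1=1 G1=(0+0>=1)=0 G2=G0&G1=0&1=0 G3=0(const) G4=G3|G0=0|0=0 -> 10000
Step 3: G0=G1=0 G1=(0+0>=1)=0 G2=G0&G1=1&0=0 G3=0(const) G4=G3|G0=0|1=1 -> 00001
Step 4: G0=G1=0 G1=(1+0>=1)=1 G2=G0&G1=0&0=0 G3=0(const) G4=G3|G0=0|0=0 -> 01000
State from step 4 equals state from step 1 -> cycle length 3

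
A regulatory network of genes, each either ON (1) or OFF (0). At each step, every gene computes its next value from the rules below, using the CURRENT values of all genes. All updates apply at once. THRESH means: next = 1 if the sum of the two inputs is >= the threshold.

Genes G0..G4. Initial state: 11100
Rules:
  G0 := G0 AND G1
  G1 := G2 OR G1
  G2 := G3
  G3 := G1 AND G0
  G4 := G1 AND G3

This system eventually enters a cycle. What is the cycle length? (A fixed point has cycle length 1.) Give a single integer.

Step 0: 11100
Step 1: G0=G0&G1=1&1=1 G1=G2|G1=1|1=1 G2=G3=0 G3=G1&G0=1&1=1 G4=G1&G3=1&0=0 -> 11010
Step 2: G0=G0&G1=1&1=1 G1=G2|G1=0|1=1 G2=G3=1 G3=G1&G0=1&1=1 G4=G1&G3=1&1=1 -> 11111
Step 3: G0=G0&G1=1&1=1 G1=G2|G1=1|1=1 G2=G3=1 G3=G1&G0=1&1=1 G4=G1&G3=1&1=1 -> 11111
State from step 3 equals state from step 2 -> cycle length 1

Answer: 1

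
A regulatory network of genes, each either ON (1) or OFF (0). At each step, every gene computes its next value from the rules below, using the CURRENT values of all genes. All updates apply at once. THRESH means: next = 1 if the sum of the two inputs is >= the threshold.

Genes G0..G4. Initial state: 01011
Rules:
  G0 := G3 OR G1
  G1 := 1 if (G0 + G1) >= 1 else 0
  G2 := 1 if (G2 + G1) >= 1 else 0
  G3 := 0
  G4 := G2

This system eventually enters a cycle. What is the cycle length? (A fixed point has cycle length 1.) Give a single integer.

Step 0: 01011
Step 1: G0=G3|G1=1|1=1 G1=(0+1>=1)=1 G2=(0+1>=1)=1 G3=0(const) G4=G2=0 -> 11100
Step 2: G0=G3|G1=0|1=1 G1=(1+1>=1)=1 G2=(1+1>=1)=1 G3=0(const) G4=G2=1 -> 11101
Step 3: G0=G3|G1=0|1=1 G1=(1+1>=1)=1 G2=(1+1>=1)=1 G3=0(const) G4=G2=1 -> 11101
State from step 3 equals state from step 2 -> cycle length 1

Answer: 1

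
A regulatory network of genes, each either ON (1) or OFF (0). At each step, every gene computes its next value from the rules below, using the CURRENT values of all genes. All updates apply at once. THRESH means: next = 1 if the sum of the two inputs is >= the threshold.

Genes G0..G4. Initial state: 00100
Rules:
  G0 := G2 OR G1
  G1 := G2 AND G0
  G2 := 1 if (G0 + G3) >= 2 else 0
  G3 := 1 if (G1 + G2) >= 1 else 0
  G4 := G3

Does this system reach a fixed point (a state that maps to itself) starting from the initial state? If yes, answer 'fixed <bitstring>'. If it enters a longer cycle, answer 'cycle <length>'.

Answer: cycle 2

Derivation:
Step 0: 00100
Step 1: G0=G2|G1=1|0=1 G1=G2&G0=1&0=0 G2=(0+0>=2)=0 G3=(0+1>=1)=1 G4=G3=0 -> 10010
Step 2: G0=G2|G1=0|0=0 G1=G2&G0=0&1=0 G2=(1+1>=2)=1 G3=(0+0>=1)=0 G4=G3=1 -> 00101
Step 3: G0=G2|G1=1|0=1 G1=G2&G0=1&0=0 G2=(0+0>=2)=0 G3=(0+1>=1)=1 G4=G3=0 -> 10010
Cycle of length 2 starting at step 1 -> no fixed point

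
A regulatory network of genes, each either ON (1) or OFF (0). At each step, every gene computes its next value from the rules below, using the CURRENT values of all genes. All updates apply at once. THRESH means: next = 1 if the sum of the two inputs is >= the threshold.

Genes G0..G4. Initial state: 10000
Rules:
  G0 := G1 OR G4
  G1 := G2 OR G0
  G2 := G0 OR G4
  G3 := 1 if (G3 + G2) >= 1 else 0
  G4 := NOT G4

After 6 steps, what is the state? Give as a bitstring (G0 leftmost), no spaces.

Step 1: G0=G1|G4=0|0=0 G1=G2|G0=0|1=1 G2=G0|G4=1|0=1 G3=(0+0>=1)=0 G4=NOT G4=NOT 0=1 -> 01101
Step 2: G0=G1|G4=1|1=1 G1=G2|G0=1|0=1 G2=G0|G4=0|1=1 G3=(0+1>=1)=1 G4=NOT G4=NOT 1=0 -> 11110
Step 3: G0=G1|G4=1|0=1 G1=G2|G0=1|1=1 G2=G0|G4=1|0=1 G3=(1+1>=1)=1 G4=NOT G4=NOT 0=1 -> 11111
Step 4: G0=G1|G4=1|1=1 G1=G2|G0=1|1=1 G2=G0|G4=1|1=1 G3=(1+1>=1)=1 G4=NOT G4=NOT 1=0 -> 11110
Step 5: G0=G1|G4=1|0=1 G1=G2|G0=1|1=1 G2=G0|G4=1|0=1 G3=(1+1>=1)=1 G4=NOT G4=NOT 0=1 -> 11111
Step 6: G0=G1|G4=1|1=1 G1=G2|G0=1|1=1 G2=G0|G4=1|1=1 G3=(1+1>=1)=1 G4=NOT G4=NOT 1=0 -> 11110

11110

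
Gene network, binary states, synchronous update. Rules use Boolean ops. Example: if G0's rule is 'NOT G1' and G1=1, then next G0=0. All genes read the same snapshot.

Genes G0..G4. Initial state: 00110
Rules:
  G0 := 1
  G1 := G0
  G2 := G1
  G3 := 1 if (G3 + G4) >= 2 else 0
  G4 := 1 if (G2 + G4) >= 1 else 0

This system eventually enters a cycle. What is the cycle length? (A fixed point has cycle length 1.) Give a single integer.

Step 0: 00110
Step 1: G0=1(const) G1=G0=0 G2=G1=0 G3=(1+0>=2)=0 G4=(1+0>=1)=1 -> 10001
Step 2: G0=1(const) G1=G0=1 G2=G1=0 G3=(0+1>=2)=0 G4=(0+1>=1)=1 -> 11001
Step 3: G0=1(const) G1=G0=1 G2=G1=1 G3=(0+1>=2)=0 G4=(0+1>=1)=1 -> 11101
Step 4: G0=1(const) G1=G0=1 G2=G1=1 G3=(0+1>=2)=0 G4=(1+1>=1)=1 -> 11101
State from step 4 equals state from step 3 -> cycle length 1

Answer: 1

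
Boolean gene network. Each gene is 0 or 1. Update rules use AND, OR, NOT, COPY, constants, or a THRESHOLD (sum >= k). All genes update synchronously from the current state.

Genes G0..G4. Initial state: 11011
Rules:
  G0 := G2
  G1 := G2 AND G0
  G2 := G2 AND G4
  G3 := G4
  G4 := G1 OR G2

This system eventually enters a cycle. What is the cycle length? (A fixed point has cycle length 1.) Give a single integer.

Step 0: 11011
Step 1: G0=G2=0 G1=G2&G0=0&1=0 G2=G2&G4=0&1=0 G3=G4=1 G4=G1|G2=1|0=1 -> 00011
Step 2: G0=G2=0 G1=G2&G0=0&0=0 G2=G2&G4=0&1=0 G3=G4=1 G4=G1|G2=0|0=0 -> 00010
Step 3: G0=G2=0 G1=G2&G0=0&0=0 G2=G2&G4=0&0=0 G3=G4=0 G4=G1|G2=0|0=0 -> 00000
Step 4: G0=G2=0 G1=G2&G0=0&0=0 G2=G2&G4=0&0=0 G3=G4=0 G4=G1|G2=0|0=0 -> 00000
State from step 4 equals state from step 3 -> cycle length 1

Answer: 1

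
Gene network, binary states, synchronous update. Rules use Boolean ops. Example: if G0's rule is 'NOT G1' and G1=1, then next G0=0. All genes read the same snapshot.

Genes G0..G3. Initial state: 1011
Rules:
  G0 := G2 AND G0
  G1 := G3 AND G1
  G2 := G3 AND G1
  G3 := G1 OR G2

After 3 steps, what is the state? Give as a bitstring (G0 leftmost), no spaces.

Step 1: G0=G2&G0=1&1=1 G1=G3&G1=1&0=0 G2=G3&G1=1&0=0 G3=G1|G2=0|1=1 -> 1001
Step 2: G0=G2&G0=0&1=0 G1=G3&G1=1&0=0 G2=G3&G1=1&0=0 G3=G1|G2=0|0=0 -> 0000
Step 3: G0=G2&G0=0&0=0 G1=G3&G1=0&0=0 G2=G3&G1=0&0=0 G3=G1|G2=0|0=0 -> 0000

0000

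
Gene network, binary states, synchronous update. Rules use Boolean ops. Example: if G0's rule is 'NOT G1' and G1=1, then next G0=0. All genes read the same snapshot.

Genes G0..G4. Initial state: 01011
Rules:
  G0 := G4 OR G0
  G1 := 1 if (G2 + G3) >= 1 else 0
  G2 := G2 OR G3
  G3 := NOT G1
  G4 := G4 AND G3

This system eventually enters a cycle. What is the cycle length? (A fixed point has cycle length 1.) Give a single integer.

Answer: 1

Derivation:
Step 0: 01011
Step 1: G0=G4|G0=1|0=1 G1=(0+1>=1)=1 G2=G2|G3=0|1=1 G3=NOT G1=NOT 1=0 G4=G4&G3=1&1=1 -> 11101
Step 2: G0=G4|G0=1|1=1 G1=(1+0>=1)=1 G2=G2|G3=1|0=1 G3=NOT G1=NOT 1=0 G4=G4&G3=1&0=0 -> 11100
Step 3: G0=G4|G0=0|1=1 G1=(1+0>=1)=1 G2=G2|G3=1|0=1 G3=NOT G1=NOT 1=0 G4=G4&G3=0&0=0 -> 11100
State from step 3 equals state from step 2 -> cycle length 1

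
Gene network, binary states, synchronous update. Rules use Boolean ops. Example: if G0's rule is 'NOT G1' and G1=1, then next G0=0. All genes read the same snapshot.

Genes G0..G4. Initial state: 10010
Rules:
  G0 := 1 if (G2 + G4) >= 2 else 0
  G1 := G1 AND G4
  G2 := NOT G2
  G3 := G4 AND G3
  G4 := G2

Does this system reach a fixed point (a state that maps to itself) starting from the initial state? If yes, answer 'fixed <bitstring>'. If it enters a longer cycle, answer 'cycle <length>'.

Step 0: 10010
Step 1: G0=(0+0>=2)=0 G1=G1&G4=0&0=0 G2=NOT G2=NOT 0=1 G3=G4&G3=0&1=0 G4=G2=0 -> 00100
Step 2: G0=(1+0>=2)=0 G1=G1&G4=0&0=0 G2=NOT G2=NOT 1=0 G3=G4&G3=0&0=0 G4=G2=1 -> 00001
Step 3: G0=(0+1>=2)=0 G1=G1&G4=0&1=0 G2=NOT G2=NOT 0=1 G3=G4&G3=1&0=0 G4=G2=0 -> 00100
Cycle of length 2 starting at step 1 -> no fixed point

Answer: cycle 2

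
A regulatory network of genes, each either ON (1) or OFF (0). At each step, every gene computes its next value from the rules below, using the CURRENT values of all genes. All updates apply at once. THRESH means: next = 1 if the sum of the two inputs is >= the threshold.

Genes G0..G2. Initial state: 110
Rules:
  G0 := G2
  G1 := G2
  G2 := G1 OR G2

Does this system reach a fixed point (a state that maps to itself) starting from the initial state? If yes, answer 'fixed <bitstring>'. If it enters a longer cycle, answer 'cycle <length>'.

Answer: fixed 111

Derivation:
Step 0: 110
Step 1: G0=G2=0 G1=G2=0 G2=G1|G2=1|0=1 -> 001
Step 2: G0=G2=1 G1=G2=1 G2=G1|G2=0|1=1 -> 111
Step 3: G0=G2=1 G1=G2=1 G2=G1|G2=1|1=1 -> 111
Fixed point reached at step 2: 111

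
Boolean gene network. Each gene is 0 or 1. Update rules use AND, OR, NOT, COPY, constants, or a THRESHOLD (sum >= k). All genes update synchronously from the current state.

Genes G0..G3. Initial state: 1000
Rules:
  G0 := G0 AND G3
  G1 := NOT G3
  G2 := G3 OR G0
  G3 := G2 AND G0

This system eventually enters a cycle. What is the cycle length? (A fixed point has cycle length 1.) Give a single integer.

Step 0: 1000
Step 1: G0=G0&G3=1&0=0 G1=NOT G3=NOT 0=1 G2=G3|G0=0|1=1 G3=G2&G0=0&1=0 -> 0110
Step 2: G0=G0&G3=0&0=0 G1=NOT G3=NOT 0=1 G2=G3|G0=0|0=0 G3=G2&G0=1&0=0 -> 0100
Step 3: G0=G0&G3=0&0=0 G1=NOT G3=NOT 0=1 G2=G3|G0=0|0=0 G3=G2&G0=0&0=0 -> 0100
State from step 3 equals state from step 2 -> cycle length 1

Answer: 1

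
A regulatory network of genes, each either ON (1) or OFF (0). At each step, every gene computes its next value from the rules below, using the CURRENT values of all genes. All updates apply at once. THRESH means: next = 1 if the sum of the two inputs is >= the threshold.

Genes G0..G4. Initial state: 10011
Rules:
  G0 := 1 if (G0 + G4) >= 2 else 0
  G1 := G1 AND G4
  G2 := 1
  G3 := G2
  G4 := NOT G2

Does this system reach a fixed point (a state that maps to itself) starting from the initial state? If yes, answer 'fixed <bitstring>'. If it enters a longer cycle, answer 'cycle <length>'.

Step 0: 10011
Step 1: G0=(1+1>=2)=1 G1=G1&G4=0&1=0 G2=1(const) G3=G2=0 G4=NOT G2=NOT 0=1 -> 10101
Step 2: G0=(1+1>=2)=1 G1=G1&G4=0&1=0 G2=1(const) G3=G2=1 G4=NOT G2=NOT 1=0 -> 10110
Step 3: G0=(1+0>=2)=0 G1=G1&G4=0&0=0 G2=1(const) G3=G2=1 G4=NOT G2=NOT 1=0 -> 00110
Step 4: G0=(0+0>=2)=0 G1=G1&G4=0&0=0 G2=1(const) G3=G2=1 G4=NOT G2=NOT 1=0 -> 00110
Fixed point reached at step 3: 00110

Answer: fixed 00110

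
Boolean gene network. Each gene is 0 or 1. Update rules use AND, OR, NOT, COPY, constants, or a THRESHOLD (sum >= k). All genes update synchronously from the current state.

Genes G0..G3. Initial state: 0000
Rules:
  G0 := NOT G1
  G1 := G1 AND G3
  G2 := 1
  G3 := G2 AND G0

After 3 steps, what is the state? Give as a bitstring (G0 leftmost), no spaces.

Step 1: G0=NOT G1=NOT 0=1 G1=G1&G3=0&0=0 G2=1(const) G3=G2&G0=0&0=0 -> 1010
Step 2: G0=NOT G1=NOT 0=1 G1=G1&G3=0&0=0 G2=1(const) G3=G2&G0=1&1=1 -> 1011
Step 3: G0=NOT G1=NOT 0=1 G1=G1&G3=0&1=0 G2=1(const) G3=G2&G0=1&1=1 -> 1011

1011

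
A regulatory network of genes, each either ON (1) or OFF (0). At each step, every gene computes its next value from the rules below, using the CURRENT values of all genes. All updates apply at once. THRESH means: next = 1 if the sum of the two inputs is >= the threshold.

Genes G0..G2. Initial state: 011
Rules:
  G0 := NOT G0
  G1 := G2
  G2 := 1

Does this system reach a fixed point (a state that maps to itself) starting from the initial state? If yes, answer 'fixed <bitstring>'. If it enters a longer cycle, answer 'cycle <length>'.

Answer: cycle 2

Derivation:
Step 0: 011
Step 1: G0=NOT G0=NOT 0=1 G1=G2=1 G2=1(const) -> 111
Step 2: G0=NOT G0=NOT 1=0 G1=G2=1 G2=1(const) -> 011
Cycle of length 2 starting at step 0 -> no fixed point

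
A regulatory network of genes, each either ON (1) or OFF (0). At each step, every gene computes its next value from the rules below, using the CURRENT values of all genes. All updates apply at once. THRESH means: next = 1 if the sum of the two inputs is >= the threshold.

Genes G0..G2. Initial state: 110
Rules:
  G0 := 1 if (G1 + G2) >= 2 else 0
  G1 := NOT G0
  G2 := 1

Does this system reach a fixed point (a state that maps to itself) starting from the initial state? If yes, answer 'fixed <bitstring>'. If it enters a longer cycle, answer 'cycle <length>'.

Step 0: 110
Step 1: G0=(1+0>=2)=0 G1=NOT G0=NOT 1=0 G2=1(const) -> 001
Step 2: G0=(0+1>=2)=0 G1=NOT G0=NOT 0=1 G2=1(const) -> 011
Step 3: G0=(1+1>=2)=1 G1=NOT G0=NOT 0=1 G2=1(const) -> 111
Step 4: G0=(1+1>=2)=1 G1=NOT G0=NOT 1=0 G2=1(const) -> 101
Step 5: G0=(0+1>=2)=0 G1=NOT G0=NOT 1=0 G2=1(const) -> 001
Cycle of length 4 starting at step 1 -> no fixed point

Answer: cycle 4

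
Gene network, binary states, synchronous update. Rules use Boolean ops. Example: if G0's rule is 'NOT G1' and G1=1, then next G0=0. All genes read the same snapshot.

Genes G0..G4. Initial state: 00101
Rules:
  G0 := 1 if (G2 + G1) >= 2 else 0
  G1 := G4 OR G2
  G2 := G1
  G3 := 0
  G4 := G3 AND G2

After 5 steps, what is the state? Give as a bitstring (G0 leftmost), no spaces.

Step 1: G0=(1+0>=2)=0 G1=G4|G2=1|1=1 G2=G1=0 G3=0(const) G4=G3&G2=0&1=0 -> 01000
Step 2: G0=(0+1>=2)=0 G1=G4|G2=0|0=0 G2=G1=1 G3=0(const) G4=G3&G2=0&0=0 -> 00100
Step 3: G0=(1+0>=2)=0 G1=G4|G2=0|1=1 G2=G1=0 G3=0(const) G4=G3&G2=0&1=0 -> 01000
Step 4: G0=(0+1>=2)=0 G1=G4|G2=0|0=0 G2=G1=1 G3=0(const) G4=G3&G2=0&0=0 -> 00100
Step 5: G0=(1+0>=2)=0 G1=G4|G2=0|1=1 G2=G1=0 G3=0(const) G4=G3&G2=0&1=0 -> 01000

01000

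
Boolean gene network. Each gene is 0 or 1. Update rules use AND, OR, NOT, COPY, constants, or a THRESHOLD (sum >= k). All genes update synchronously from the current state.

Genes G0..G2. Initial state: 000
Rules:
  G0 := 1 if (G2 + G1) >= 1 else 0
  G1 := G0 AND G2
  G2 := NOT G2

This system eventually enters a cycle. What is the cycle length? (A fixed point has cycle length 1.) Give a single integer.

Step 0: 000
Step 1: G0=(0+0>=1)=0 G1=G0&G2=0&0=0 G2=NOT G2=NOT 0=1 -> 001
Step 2: G0=(1+0>=1)=1 G1=G0&G2=0&1=0 G2=NOT G2=NOT 1=0 -> 100
Step 3: G0=(0+0>=1)=0 G1=G0&G2=1&0=0 G2=NOT G2=NOT 0=1 -> 001
State from step 3 equals state from step 1 -> cycle length 2

Answer: 2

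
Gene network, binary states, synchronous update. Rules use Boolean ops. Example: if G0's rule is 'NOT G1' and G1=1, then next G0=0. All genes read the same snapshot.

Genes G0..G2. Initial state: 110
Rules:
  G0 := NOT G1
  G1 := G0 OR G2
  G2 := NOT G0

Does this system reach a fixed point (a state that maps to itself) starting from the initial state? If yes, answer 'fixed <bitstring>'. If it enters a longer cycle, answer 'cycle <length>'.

Step 0: 110
Step 1: G0=NOT G1=NOT 1=0 G1=G0|G2=1|0=1 G2=NOT G0=NOT 1=0 -> 010
Step 2: G0=NOT G1=NOT 1=0 G1=G0|G2=0|0=0 G2=NOT G0=NOT 0=1 -> 001
Step 3: G0=NOT G1=NOT 0=1 G1=G0|G2=0|1=1 G2=NOT G0=NOT 0=1 -> 111
Step 4: G0=NOT G1=NOT 1=0 G1=G0|G2=1|1=1 G2=NOT G0=NOT 1=0 -> 010
Cycle of length 3 starting at step 1 -> no fixed point

Answer: cycle 3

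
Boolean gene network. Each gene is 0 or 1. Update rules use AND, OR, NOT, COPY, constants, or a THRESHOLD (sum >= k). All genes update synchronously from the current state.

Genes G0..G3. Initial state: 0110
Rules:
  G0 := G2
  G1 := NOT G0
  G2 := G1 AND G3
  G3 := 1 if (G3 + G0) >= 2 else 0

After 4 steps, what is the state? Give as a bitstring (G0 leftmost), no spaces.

Step 1: G0=G2=1 G1=NOT G0=NOT 0=1 G2=G1&G3=1&0=0 G3=(0+0>=2)=0 -> 1100
Step 2: G0=G2=0 G1=NOT G0=NOT 1=0 G2=G1&G3=1&0=0 G3=(0+1>=2)=0 -> 0000
Step 3: G0=G2=0 G1=NOT G0=NOT 0=1 G2=G1&G3=0&0=0 G3=(0+0>=2)=0 -> 0100
Step 4: G0=G2=0 G1=NOT G0=NOT 0=1 G2=G1&G3=1&0=0 G3=(0+0>=2)=0 -> 0100

0100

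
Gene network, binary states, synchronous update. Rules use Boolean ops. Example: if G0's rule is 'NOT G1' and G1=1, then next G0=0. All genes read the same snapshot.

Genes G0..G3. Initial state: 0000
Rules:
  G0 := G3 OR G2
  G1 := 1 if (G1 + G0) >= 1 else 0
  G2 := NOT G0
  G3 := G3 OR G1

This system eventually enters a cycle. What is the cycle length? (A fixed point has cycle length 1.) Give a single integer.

Answer: 1

Derivation:
Step 0: 0000
Step 1: G0=G3|G2=0|0=0 G1=(0+0>=1)=0 G2=NOT G0=NOT 0=1 G3=G3|G1=0|0=0 -> 0010
Step 2: G0=G3|G2=0|1=1 G1=(0+0>=1)=0 G2=NOT G0=NOT 0=1 G3=G3|G1=0|0=0 -> 1010
Step 3: G0=G3|G2=0|1=1 G1=(0+1>=1)=1 G2=NOT G0=NOT 1=0 G3=G3|G1=0|0=0 -> 1100
Step 4: G0=G3|G2=0|0=0 G1=(1+1>=1)=1 G2=NOT G0=NOT 1=0 G3=G3|G1=0|1=1 -> 0101
Step 5: G0=G3|G2=1|0=1 G1=(1+0>=1)=1 G2=NOT G0=NOT 0=1 G3=G3|G1=1|1=1 -> 1111
Step 6: G0=G3|G2=1|1=1 G1=(1+1>=1)=1 G2=NOT G0=NOT 1=0 G3=G3|G1=1|1=1 -> 1101
Step 7: G0=G3|G2=1|0=1 G1=(1+1>=1)=1 G2=NOT G0=NOT 1=0 G3=G3|G1=1|1=1 -> 1101
State from step 7 equals state from step 6 -> cycle length 1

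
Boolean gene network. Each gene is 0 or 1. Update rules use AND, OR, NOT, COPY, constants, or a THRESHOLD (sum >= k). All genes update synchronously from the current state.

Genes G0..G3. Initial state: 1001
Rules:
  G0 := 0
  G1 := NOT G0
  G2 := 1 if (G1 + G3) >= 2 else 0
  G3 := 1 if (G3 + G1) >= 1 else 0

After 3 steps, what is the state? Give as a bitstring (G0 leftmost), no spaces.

Step 1: G0=0(const) G1=NOT G0=NOT 1=0 G2=(0+1>=2)=0 G3=(1+0>=1)=1 -> 0001
Step 2: G0=0(const) G1=NOT G0=NOT 0=1 G2=(0+1>=2)=0 G3=(1+0>=1)=1 -> 0101
Step 3: G0=0(const) G1=NOT G0=NOT 0=1 G2=(1+1>=2)=1 G3=(1+1>=1)=1 -> 0111

0111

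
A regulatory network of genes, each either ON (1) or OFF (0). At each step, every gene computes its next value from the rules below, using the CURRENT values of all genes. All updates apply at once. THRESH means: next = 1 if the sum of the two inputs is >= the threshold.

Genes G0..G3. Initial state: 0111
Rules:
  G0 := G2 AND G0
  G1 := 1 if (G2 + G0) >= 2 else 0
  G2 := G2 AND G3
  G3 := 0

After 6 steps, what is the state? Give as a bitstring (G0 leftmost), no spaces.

Step 1: G0=G2&G0=1&0=0 G1=(1+0>=2)=0 G2=G2&G3=1&1=1 G3=0(const) -> 0010
Step 2: G0=G2&G0=1&0=0 G1=(1+0>=2)=0 G2=G2&G3=1&0=0 G3=0(const) -> 0000
Step 3: G0=G2&G0=0&0=0 G1=(0+0>=2)=0 G2=G2&G3=0&0=0 G3=0(const) -> 0000
Step 4: G0=G2&G0=0&0=0 G1=(0+0>=2)=0 G2=G2&G3=0&0=0 G3=0(const) -> 0000
Step 5: G0=G2&G0=0&0=0 G1=(0+0>=2)=0 G2=G2&G3=0&0=0 G3=0(const) -> 0000
Step 6: G0=G2&G0=0&0=0 G1=(0+0>=2)=0 G2=G2&G3=0&0=0 G3=0(const) -> 0000

0000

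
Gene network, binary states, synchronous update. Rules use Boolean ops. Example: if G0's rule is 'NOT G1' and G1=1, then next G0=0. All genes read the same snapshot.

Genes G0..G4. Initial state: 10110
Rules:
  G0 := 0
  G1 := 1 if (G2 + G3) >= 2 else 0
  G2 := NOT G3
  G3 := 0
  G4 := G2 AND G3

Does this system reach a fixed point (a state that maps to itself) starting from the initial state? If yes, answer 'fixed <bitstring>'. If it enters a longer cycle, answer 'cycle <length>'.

Step 0: 10110
Step 1: G0=0(const) G1=(1+1>=2)=1 G2=NOT G3=NOT 1=0 G3=0(const) G4=G2&G3=1&1=1 -> 01001
Step 2: G0=0(const) G1=(0+0>=2)=0 G2=NOT G3=NOT 0=1 G3=0(const) G4=G2&G3=0&0=0 -> 00100
Step 3: G0=0(const) G1=(1+0>=2)=0 G2=NOT G3=NOT 0=1 G3=0(const) G4=G2&G3=1&0=0 -> 00100
Fixed point reached at step 2: 00100

Answer: fixed 00100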